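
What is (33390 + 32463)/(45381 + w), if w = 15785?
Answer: 65853/61166 ≈ 1.0766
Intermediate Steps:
(33390 + 32463)/(45381 + w) = (33390 + 32463)/(45381 + 15785) = 65853/61166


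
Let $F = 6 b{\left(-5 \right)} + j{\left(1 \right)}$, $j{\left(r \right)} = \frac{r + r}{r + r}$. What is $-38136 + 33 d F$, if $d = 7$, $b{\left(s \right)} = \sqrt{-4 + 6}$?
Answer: $-37905 + 1386 \sqrt{2} \approx -35945.0$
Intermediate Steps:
$j{\left(r \right)} = 1$ ($j{\left(r \right)} = \frac{2 r}{2 r} = 2 r \frac{1}{2 r} = 1$)
$b{\left(s \right)} = \sqrt{2}$
$F = 1 + 6 \sqrt{2}$ ($F = 6 \sqrt{2} + 1 = 1 + 6 \sqrt{2} \approx 9.4853$)
$-38136 + 33 d F = -38136 + 33 \cdot 7 \left(1 + 6 \sqrt{2}\right) = -38136 + 231 \left(1 + 6 \sqrt{2}\right) = -38136 + \left(231 + 1386 \sqrt{2}\right) = -37905 + 1386 \sqrt{2}$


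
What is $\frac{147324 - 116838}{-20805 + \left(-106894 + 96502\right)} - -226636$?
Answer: $\frac{2356777602}{10399} \approx 2.2664 \cdot 10^{5}$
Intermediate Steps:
$\frac{147324 - 116838}{-20805 + \left(-106894 + 96502\right)} - -226636 = \frac{30486}{-20805 - 10392} + 226636 = \frac{30486}{-31197} + 226636 = 30486 \left(- \frac{1}{31197}\right) + 226636 = - \frac{10162}{10399} + 226636 = \frac{2356777602}{10399}$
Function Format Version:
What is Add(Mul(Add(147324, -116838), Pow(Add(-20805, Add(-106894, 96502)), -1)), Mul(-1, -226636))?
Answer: Rational(2356777602, 10399) ≈ 2.2664e+5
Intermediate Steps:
Add(Mul(Add(147324, -116838), Pow(Add(-20805, Add(-106894, 96502)), -1)), Mul(-1, -226636)) = Add(Mul(30486, Pow(Add(-20805, -10392), -1)), 226636) = Add(Mul(30486, Pow(-31197, -1)), 226636) = Add(Mul(30486, Rational(-1, 31197)), 226636) = Add(Rational(-10162, 10399), 226636) = Rational(2356777602, 10399)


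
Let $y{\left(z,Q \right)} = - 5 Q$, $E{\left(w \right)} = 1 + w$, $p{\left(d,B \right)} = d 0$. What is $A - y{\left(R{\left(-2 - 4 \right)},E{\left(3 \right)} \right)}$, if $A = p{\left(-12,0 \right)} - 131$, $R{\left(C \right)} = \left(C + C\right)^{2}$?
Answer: $-111$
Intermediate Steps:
$p{\left(d,B \right)} = 0$
$R{\left(C \right)} = 4 C^{2}$ ($R{\left(C \right)} = \left(2 C\right)^{2} = 4 C^{2}$)
$A = -131$ ($A = 0 - 131 = -131$)
$A - y{\left(R{\left(-2 - 4 \right)},E{\left(3 \right)} \right)} = -131 - - 5 \left(1 + 3\right) = -131 - \left(-5\right) 4 = -131 - -20 = -131 + 20 = -111$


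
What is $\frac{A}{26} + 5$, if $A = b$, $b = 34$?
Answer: $\frac{82}{13} \approx 6.3077$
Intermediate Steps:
$A = 34$
$\frac{A}{26} + 5 = \frac{1}{26} \cdot 34 + 5 = \frac{17}{13} + 5 = \frac{82}{13}$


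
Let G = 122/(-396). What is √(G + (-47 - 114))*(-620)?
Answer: -12710*I*√418/33 ≈ -7874.4*I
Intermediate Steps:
G = -61/198 (G = 122*(-1/396) = -61/198 ≈ -0.30808)
√(G + (-47 - 114))*(-620) = √(-61/198 + (-47 - 114))*(-620) = √(-61/198 - 161)*(-620) = √(-31939/198)*(-620) = (41*I*√418/66)*(-620) = -12710*I*√418/33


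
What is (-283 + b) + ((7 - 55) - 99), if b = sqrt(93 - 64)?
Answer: -430 + sqrt(29) ≈ -424.61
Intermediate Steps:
b = sqrt(29) ≈ 5.3852
(-283 + b) + ((7 - 55) - 99) = (-283 + sqrt(29)) + ((7 - 55) - 99) = (-283 + sqrt(29)) + (-48 - 99) = (-283 + sqrt(29)) - 147 = -430 + sqrt(29)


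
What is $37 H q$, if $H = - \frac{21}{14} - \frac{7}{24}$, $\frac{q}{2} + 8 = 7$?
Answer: $\frac{1591}{12} \approx 132.58$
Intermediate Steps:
$q = -2$ ($q = -16 + 2 \cdot 7 = -16 + 14 = -2$)
$H = - \frac{43}{24}$ ($H = \left(-21\right) \frac{1}{14} - \frac{7}{24} = - \frac{3}{2} - \frac{7}{24} = - \frac{43}{24} \approx -1.7917$)
$37 H q = 37 \left(- \frac{43}{24}\right) \left(-2\right) = \left(- \frac{1591}{24}\right) \left(-2\right) = \frac{1591}{12}$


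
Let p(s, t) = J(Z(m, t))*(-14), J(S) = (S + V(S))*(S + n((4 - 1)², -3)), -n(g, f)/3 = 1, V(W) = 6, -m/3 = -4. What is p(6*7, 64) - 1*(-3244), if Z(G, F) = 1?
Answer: 3440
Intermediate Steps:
m = 12 (m = -3*(-4) = 12)
n(g, f) = -3 (n(g, f) = -3*1 = -3)
J(S) = (-3 + S)*(6 + S) (J(S) = (S + 6)*(S - 3) = (6 + S)*(-3 + S) = (-3 + S)*(6 + S))
p(s, t) = 196 (p(s, t) = (-18 + 1² + 3*1)*(-14) = (-18 + 1 + 3)*(-14) = -14*(-14) = 196)
p(6*7, 64) - 1*(-3244) = 196 - 1*(-3244) = 196 + 3244 = 3440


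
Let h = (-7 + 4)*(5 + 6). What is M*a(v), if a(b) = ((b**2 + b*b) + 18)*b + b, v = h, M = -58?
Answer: 4205058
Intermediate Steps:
h = -33 (h = -3*11 = -33)
v = -33
a(b) = b + b*(18 + 2*b**2) (a(b) = ((b**2 + b**2) + 18)*b + b = (2*b**2 + 18)*b + b = (18 + 2*b**2)*b + b = b*(18 + 2*b**2) + b = b + b*(18 + 2*b**2))
M*a(v) = -(-1914)*(19 + 2*(-33)**2) = -(-1914)*(19 + 2*1089) = -(-1914)*(19 + 2178) = -(-1914)*2197 = -58*(-72501) = 4205058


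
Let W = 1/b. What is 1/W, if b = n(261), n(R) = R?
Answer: 261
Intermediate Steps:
b = 261
W = 1/261 ≈ 0.0038314
1/W = 1/(1/261) = 261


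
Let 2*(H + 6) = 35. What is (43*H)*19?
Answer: 18791/2 ≈ 9395.5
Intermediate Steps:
H = 23/2 (H = -6 + (1/2)*35 = -6 + 35/2 = 23/2 ≈ 11.500)
(43*H)*19 = (43*(23/2))*19 = (989/2)*19 = 18791/2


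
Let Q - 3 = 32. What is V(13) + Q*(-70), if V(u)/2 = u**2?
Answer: -2112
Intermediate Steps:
Q = 35 (Q = 3 + 32 = 35)
V(u) = 2*u**2
V(13) + Q*(-70) = 2*13**2 + 35*(-70) = 2*169 - 2450 = 338 - 2450 = -2112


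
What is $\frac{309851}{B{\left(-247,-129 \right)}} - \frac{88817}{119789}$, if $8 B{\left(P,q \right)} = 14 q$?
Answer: $- \frac{148547167507}{108169467} \approx -1373.3$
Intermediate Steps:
$B{\left(P,q \right)} = \frac{7 q}{4}$ ($B{\left(P,q \right)} = \frac{14 q}{8} = \frac{7 q}{4}$)
$\frac{309851}{B{\left(-247,-129 \right)}} - \frac{88817}{119789} = \frac{309851}{\frac{7}{4} \left(-129\right)} - \frac{88817}{119789} = \frac{309851}{- \frac{903}{4}} - \frac{88817}{119789} = 309851 \left(- \frac{4}{903}\right) - \frac{88817}{119789} = - \frac{1239404}{903} - \frac{88817}{119789} = - \frac{148547167507}{108169467}$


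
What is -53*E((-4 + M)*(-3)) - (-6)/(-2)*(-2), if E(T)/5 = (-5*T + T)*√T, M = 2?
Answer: 6 + 6360*√6 ≈ 15585.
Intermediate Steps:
E(T) = -20*T^(3/2) (E(T) = 5*((-5*T + T)*√T) = 5*((-4*T)*√T) = 5*(-4*T^(3/2)) = -20*T^(3/2))
-53*E((-4 + M)*(-3)) - (-6)/(-2)*(-2) = -(-1060)*((-4 + 2)*(-3))^(3/2) - (-6)/(-2)*(-2) = -(-1060)*(-2*(-3))^(3/2) - (-6)*(-1)/2*(-2) = -(-1060)*6^(3/2) - 2*3/2*(-2) = -(-1060)*6*√6 - 3*(-2) = -(-6360)*√6 + 6 = 6360*√6 + 6 = 6 + 6360*√6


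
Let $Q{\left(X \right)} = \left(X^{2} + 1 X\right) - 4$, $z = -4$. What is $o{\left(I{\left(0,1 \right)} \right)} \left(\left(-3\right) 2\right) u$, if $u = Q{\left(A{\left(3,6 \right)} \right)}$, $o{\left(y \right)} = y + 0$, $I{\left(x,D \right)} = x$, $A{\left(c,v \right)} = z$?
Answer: $0$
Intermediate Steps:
$A{\left(c,v \right)} = -4$
$Q{\left(X \right)} = -4 + X + X^{2}$ ($Q{\left(X \right)} = \left(X^{2} + X\right) - 4 = \left(X + X^{2}\right) - 4 = -4 + X + X^{2}$)
$o{\left(y \right)} = y$
$u = 8$ ($u = -4 - 4 + \left(-4\right)^{2} = -4 - 4 + 16 = 8$)
$o{\left(I{\left(0,1 \right)} \right)} \left(\left(-3\right) 2\right) u = 0 \left(\left(-3\right) 2\right) 8 = 0 \left(-6\right) 8 = 0 \cdot 8 = 0$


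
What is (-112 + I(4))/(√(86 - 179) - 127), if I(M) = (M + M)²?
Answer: 3048/8111 + 24*I*√93/8111 ≈ 0.37579 + 0.028535*I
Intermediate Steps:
I(M) = 4*M² (I(M) = (2*M)² = 4*M²)
(-112 + I(4))/(√(86 - 179) - 127) = (-112 + 4*4²)/(√(86 - 179) - 127) = (-112 + 4*16)/(√(-93) - 127) = (-112 + 64)/(I*√93 - 127) = -48/(-127 + I*√93)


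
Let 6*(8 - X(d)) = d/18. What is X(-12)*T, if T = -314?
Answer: -22922/9 ≈ -2546.9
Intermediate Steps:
X(d) = 8 - d/108 (X(d) = 8 - d/(6*18) = 8 - d/108)
X(-12)*T = (8 - 1/108*(-12))*(-314) = (8 + 1/9)*(-314) = (73/9)*(-314) = -22922/9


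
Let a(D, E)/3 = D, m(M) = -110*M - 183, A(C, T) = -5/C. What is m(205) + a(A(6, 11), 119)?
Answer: -45471/2 ≈ -22736.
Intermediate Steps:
m(M) = -183 - 110*M
a(D, E) = 3*D
m(205) + a(A(6, 11), 119) = (-183 - 110*205) + 3*(-5/6) = (-183 - 22550) + 3*(-5*⅙) = -22733 + 3*(-⅚) = -22733 - 5/2 = -45471/2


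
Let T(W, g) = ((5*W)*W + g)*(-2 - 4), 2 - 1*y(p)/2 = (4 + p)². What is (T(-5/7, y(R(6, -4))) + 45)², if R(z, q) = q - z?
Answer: 459973809/2401 ≈ 1.9158e+5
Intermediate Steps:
y(p) = 4 - 2*(4 + p)²
T(W, g) = -30*W² - 6*g (T(W, g) = (5*W² + g)*(-6) = (g + 5*W²)*(-6) = -30*W² - 6*g)
(T(-5/7, y(R(6, -4))) + 45)² = ((-30*(-5/7)² - 6*(4 - 2*(4 + (-4 - 1*6))²)) + 45)² = ((-30*(-5*⅐)² - 6*(4 - 2*(4 + (-4 - 6))²)) + 45)² = ((-30*(-5/7)² - 6*(4 - 2*(4 - 10)²)) + 45)² = ((-30*25/49 - 6*(4 - 2*(-6)²)) + 45)² = ((-750/49 - 6*(4 - 2*36)) + 45)² = ((-750/49 - 6*(4 - 72)) + 45)² = ((-750/49 - 6*(-68)) + 45)² = ((-750/49 + 408) + 45)² = (19242/49 + 45)² = (21447/49)² = 459973809/2401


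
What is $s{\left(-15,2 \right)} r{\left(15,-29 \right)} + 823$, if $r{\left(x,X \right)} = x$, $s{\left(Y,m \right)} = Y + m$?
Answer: $628$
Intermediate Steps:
$s{\left(-15,2 \right)} r{\left(15,-29 \right)} + 823 = \left(-15 + 2\right) 15 + 823 = \left(-13\right) 15 + 823 = -195 + 823 = 628$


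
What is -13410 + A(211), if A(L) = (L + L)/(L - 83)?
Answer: -858029/64 ≈ -13407.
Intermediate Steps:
A(L) = 2*L/(-83 + L) (A(L) = (2*L)/(-83 + L) = 2*L/(-83 + L))
-13410 + A(211) = -13410 + 2*211/(-83 + 211) = -13410 + 2*211/128 = -13410 + 2*211*(1/128) = -13410 + 211/64 = -858029/64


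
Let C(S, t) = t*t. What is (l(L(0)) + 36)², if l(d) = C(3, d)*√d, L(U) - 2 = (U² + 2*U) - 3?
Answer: (36 + I)² ≈ 1295.0 + 72.0*I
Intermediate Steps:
L(U) = -1 + U² + 2*U (L(U) = 2 + ((U² + 2*U) - 3) = 2 + (-3 + U² + 2*U) = -1 + U² + 2*U)
C(S, t) = t²
l(d) = d^(5/2) (l(d) = d²*√d = d^(5/2))
(l(L(0)) + 36)² = ((-1 + 0² + 2*0)^(5/2) + 36)² = ((-1 + 0 + 0)^(5/2) + 36)² = ((-1)^(5/2) + 36)² = (I + 36)² = (36 + I)²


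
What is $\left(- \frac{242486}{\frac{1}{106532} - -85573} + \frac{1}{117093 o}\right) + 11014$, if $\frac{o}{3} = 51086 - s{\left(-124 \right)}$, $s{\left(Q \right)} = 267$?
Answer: $\frac{199106736550327161790667}{18082256743621135593} \approx 11011.0$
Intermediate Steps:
$o = 152457$ ($o = 3 \left(51086 - 267\right) = 3 \cdot 50819 = 152457$)
$\left(- \frac{242486}{\frac{1}{106532} - -85573} + \frac{1}{117093 o}\right) + 11014 = \left(- \frac{242486}{\frac{1}{106532} - -85573} + \frac{1}{117093 \cdot 152457}\right) + 11014 = \left(- \frac{242486}{\frac{1}{106532} + 85573} + \frac{1}{117093} \cdot \frac{1}{152457}\right) + 11014 = \left(- \frac{242486}{\frac{9116262837}{106532}} + \frac{1}{17851647501}\right) + 11014 = \left(\left(-242486\right) \frac{106532}{9116262837} + \frac{1}{17851647501}\right) + 11014 = \left(- \frac{25832518552}{9116262837} + \frac{1}{17851647501}\right) + 11014 = - \frac{51239223916025630635}{18082256743621135593} + 11014 = \frac{199106736550327161790667}{18082256743621135593}$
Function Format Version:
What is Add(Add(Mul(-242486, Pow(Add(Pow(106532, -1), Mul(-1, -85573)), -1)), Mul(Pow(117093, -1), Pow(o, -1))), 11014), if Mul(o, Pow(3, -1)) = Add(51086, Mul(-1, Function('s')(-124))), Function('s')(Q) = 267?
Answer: Rational(199106736550327161790667, 18082256743621135593) ≈ 11011.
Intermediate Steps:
o = 152457 (o = Mul(3, Add(51086, Mul(-1, 267))) = Mul(3, Add(51086, -267)) = Mul(3, 50819) = 152457)
Add(Add(Mul(-242486, Pow(Add(Pow(106532, -1), Mul(-1, -85573)), -1)), Mul(Pow(117093, -1), Pow(o, -1))), 11014) = Add(Add(Mul(-242486, Pow(Add(Pow(106532, -1), Mul(-1, -85573)), -1)), Mul(Pow(117093, -1), Pow(152457, -1))), 11014) = Add(Add(Mul(-242486, Pow(Add(Rational(1, 106532), 85573), -1)), Mul(Rational(1, 117093), Rational(1, 152457))), 11014) = Add(Add(Mul(-242486, Pow(Rational(9116262837, 106532), -1)), Rational(1, 17851647501)), 11014) = Add(Add(Mul(-242486, Rational(106532, 9116262837)), Rational(1, 17851647501)), 11014) = Add(Add(Rational(-25832518552, 9116262837), Rational(1, 17851647501)), 11014) = Add(Rational(-51239223916025630635, 18082256743621135593), 11014) = Rational(199106736550327161790667, 18082256743621135593)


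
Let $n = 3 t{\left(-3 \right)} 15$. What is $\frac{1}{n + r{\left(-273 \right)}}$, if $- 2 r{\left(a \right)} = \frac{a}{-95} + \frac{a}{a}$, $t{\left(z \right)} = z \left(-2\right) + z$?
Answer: $\frac{95}{12641} \approx 0.0075152$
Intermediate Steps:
$t{\left(z \right)} = - z$ ($t{\left(z \right)} = - 2 z + z = - z$)
$r{\left(a \right)} = - \frac{1}{2} + \frac{a}{190}$ ($r{\left(a \right)} = - \frac{\frac{a}{-95} + \frac{a}{a}}{2} = - \frac{a \left(- \frac{1}{95}\right) + 1}{2} = - \frac{- \frac{a}{95} + 1}{2} = - \frac{1 - \frac{a}{95}}{2} = - \frac{1}{2} + \frac{a}{190}$)
$n = 135$ ($n = 3 \left(\left(-1\right) \left(-3\right)\right) 15 = 3 \cdot 3 \cdot 15 = 9 \cdot 15 = 135$)
$\frac{1}{n + r{\left(-273 \right)}} = \frac{1}{135 + \left(- \frac{1}{2} + \frac{1}{190} \left(-273\right)\right)} = \frac{1}{135 - \frac{184}{95}} = \frac{1}{\frac{12641}{95}} = \frac{95}{12641}$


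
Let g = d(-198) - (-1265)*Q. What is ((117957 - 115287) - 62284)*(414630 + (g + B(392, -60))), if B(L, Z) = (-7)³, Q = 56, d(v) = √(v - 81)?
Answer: -28920360978 - 178842*I*√31 ≈ -2.892e+10 - 9.9575e+5*I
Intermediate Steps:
d(v) = √(-81 + v)
B(L, Z) = -343
g = 70840 + 3*I*√31 (g = √(-81 - 198) - (-1265)*56 = √(-279) - 1*(-70840) = 3*I*√31 + 70840 = 70840 + 3*I*√31 ≈ 70840.0 + 16.703*I)
((117957 - 115287) - 62284)*(414630 + (g + B(392, -60))) = ((117957 - 115287) - 62284)*(414630 + ((70840 + 3*I*√31) - 343)) = (2670 - 62284)*(414630 + (70497 + 3*I*√31)) = -59614*(485127 + 3*I*√31) = -28920360978 - 178842*I*√31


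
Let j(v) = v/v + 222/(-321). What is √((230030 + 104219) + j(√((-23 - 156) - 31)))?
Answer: 2*√956705083/107 ≈ 578.14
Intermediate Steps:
j(v) = 33/107 (j(v) = 1 + 222*(-1/321) = 1 - 74/107 = 33/107)
√((230030 + 104219) + j(√((-23 - 156) - 31))) = √((230030 + 104219) + 33/107) = √(334249 + 33/107) = √(35764676/107) = 2*√956705083/107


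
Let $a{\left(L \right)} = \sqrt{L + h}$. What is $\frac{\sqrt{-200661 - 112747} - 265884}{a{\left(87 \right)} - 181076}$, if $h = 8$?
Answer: $\frac{265884 - 8 i \sqrt{4897}}{181076 - \sqrt{95}} \approx 1.4684 - 0.0030918 i$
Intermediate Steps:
$a{\left(L \right)} = \sqrt{8 + L}$ ($a{\left(L \right)} = \sqrt{L + 8} = \sqrt{8 + L}$)
$\frac{\sqrt{-200661 - 112747} - 265884}{a{\left(87 \right)} - 181076} = \frac{\sqrt{-200661 - 112747} - 265884}{\sqrt{8 + 87} - 181076} = \frac{\sqrt{-313408} - 265884}{\sqrt{95} - 181076} = \frac{8 i \sqrt{4897} - 265884}{-181076 + \sqrt{95}} = \frac{-265884 + 8 i \sqrt{4897}}{-181076 + \sqrt{95}}$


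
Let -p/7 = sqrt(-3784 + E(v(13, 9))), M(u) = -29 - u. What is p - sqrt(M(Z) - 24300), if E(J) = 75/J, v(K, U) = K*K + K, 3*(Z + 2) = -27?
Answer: I*(-sqrt(125327566) - 78*sqrt(2702))/26 ≈ -586.52*I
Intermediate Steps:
Z = -11 (Z = -2 + (1/3)*(-27) = -2 - 9 = -11)
v(K, U) = K + K**2 (v(K, U) = K**2 + K = K + K**2)
p = -I*sqrt(125327566)/26 (p = -7*sqrt(-3784 + 75/((13*(1 + 13)))) = -7*sqrt(-3784 + 75/((13*14))) = -7*sqrt(-3784 + 75/182) = -I*sqrt(125327566)/26 ≈ -430.58*I)
p - sqrt(M(Z) - 24300) = -I*sqrt(125327566)/26 - sqrt((-29 - 1*(-11)) - 24300) = -I*sqrt(125327566)/26 - sqrt((-29 + 11) - 24300) = -I*sqrt(125327566)/26 - sqrt(-18 - 24300) = -I*sqrt(125327566)/26 - sqrt(-24318) = -I*sqrt(125327566)/26 - 3*I*sqrt(2702) = -3*I*sqrt(2702) - I*sqrt(125327566)/26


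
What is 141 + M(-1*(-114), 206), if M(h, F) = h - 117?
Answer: 138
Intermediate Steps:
M(h, F) = -117 + h
141 + M(-1*(-114), 206) = 141 + (-117 - 1*(-114)) = 141 + (-117 + 114) = 141 - 3 = 138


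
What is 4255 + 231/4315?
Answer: 18360556/4315 ≈ 4255.1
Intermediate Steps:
4255 + 231/4315 = 18360556/4315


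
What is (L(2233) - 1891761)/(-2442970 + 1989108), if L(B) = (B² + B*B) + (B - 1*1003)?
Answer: -8082047/453862 ≈ -17.807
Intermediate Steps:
L(B) = -1003 + B + 2*B² (L(B) = (B² + B²) + (B - 1003) = 2*B² + (-1003 + B) = -1003 + B + 2*B²)
(L(2233) - 1891761)/(-2442970 + 1989108) = ((-1003 + 2233 + 2*2233²) - 1891761)/(-2442970 + 1989108) = ((-1003 + 2233 + 2*4986289) - 1891761)/(-453862) = ((-1003 + 2233 + 9972578) - 1891761)*(-1/453862) = (9973808 - 1891761)*(-1/453862) = 8082047*(-1/453862) = -8082047/453862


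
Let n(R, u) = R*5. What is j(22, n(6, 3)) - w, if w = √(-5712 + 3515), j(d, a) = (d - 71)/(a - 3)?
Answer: -49/27 - 13*I*√13 ≈ -1.8148 - 46.872*I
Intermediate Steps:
n(R, u) = 5*R
j(d, a) = (-71 + d)/(-3 + a)
w = 13*I*√13 (w = √(-2197) = 13*I*√13 ≈ 46.872*I)
j(22, n(6, 3)) - w = (-71 + 22)/(-3 + 5*6) - 13*I*√13 = -49/(-3 + 30) - 13*I*√13 = -49/27 - 13*I*√13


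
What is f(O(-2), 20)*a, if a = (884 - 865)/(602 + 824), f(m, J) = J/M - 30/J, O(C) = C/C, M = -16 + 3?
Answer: -1501/37076 ≈ -0.040484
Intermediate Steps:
M = -13
O(C) = 1
f(m, J) = -30/J - J/13 (f(m, J) = J/(-13) - 30/J = J*(-1/13) - 30/J = -J/13 - 30/J = -30/J - J/13)
a = 19/1426 ≈ 0.013324
f(O(-2), 20)*a = (-30/20 - 1/13*20)*(19/1426) = (-30*1/20 - 20/13)*(19/1426) = (-3/2 - 20/13)*(19/1426) = -79/26*19/1426 = -1501/37076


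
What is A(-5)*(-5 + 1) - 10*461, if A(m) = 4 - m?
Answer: -4646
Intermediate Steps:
A(-5)*(-5 + 1) - 10*461 = (4 - 1*(-5))*(-5 + 1) - 10*461 = (4 + 5)*(-4) - 4610 = 9*(-4) - 4610 = -36 - 4610 = -4646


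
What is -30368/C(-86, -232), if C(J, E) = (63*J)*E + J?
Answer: -15184/628445 ≈ -0.024161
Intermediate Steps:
C(J, E) = J + 63*E*J (C(J, E) = 63*E*J + J = J + 63*E*J)
-30368/C(-86, -232) = -30368*(-1/(86*(1 + 63*(-232)))) = -30368*(-1/(86*(1 - 14616))) = -30368/((-86*(-14615))) = -30368/1256890 = -30368*1/1256890 = -15184/628445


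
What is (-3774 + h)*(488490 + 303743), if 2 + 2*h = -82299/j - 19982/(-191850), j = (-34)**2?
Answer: -669513887654264107/221778600 ≈ -3.0188e+9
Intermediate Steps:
j = 1156
h = -8104760579/221778600 (h = -1 + (-82299/1156 - 19982/(-191850))/2 = -1 + (-82299*1/1156 - 19982*(-1/191850))/2 = -1 + (-82299/1156 + 9991/95925)/2 = -1 + (1/2)*(-7882981979/110889300) = -1 - 7882981979/221778600 = -8104760579/221778600 ≈ -36.544)
(-3774 + h)*(488490 + 303743) = (-3774 - 8104760579/221778600)*(488490 + 303743) = -845097196979/221778600*792233 = -669513887654264107/221778600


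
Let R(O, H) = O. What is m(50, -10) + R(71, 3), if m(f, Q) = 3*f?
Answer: 221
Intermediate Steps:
m(50, -10) + R(71, 3) = 3*50 + 71 = 150 + 71 = 221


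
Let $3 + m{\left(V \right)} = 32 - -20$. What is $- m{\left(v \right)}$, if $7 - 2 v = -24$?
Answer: $-49$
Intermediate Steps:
$v = \frac{31}{2}$ ($v = \frac{7}{2} - -12 = \frac{7}{2} + 12 = \frac{31}{2} \approx 15.5$)
$m{\left(V \right)} = 49$ ($m{\left(V \right)} = -3 + \left(32 - -20\right) = -3 + \left(32 + 20\right) = -3 + 52 = 49$)
$- m{\left(v \right)} = \left(-1\right) 49 = -49$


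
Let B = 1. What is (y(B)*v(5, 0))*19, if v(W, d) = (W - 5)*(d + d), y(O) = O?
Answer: 0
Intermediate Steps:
v(W, d) = 2*d*(-5 + W) (v(W, d) = (-5 + W)*(2*d) = 2*d*(-5 + W))
(y(B)*v(5, 0))*19 = (1*(2*0*(-5 + 5)))*19 = (1*(2*0*0))*19 = (1*0)*19 = 0*19 = 0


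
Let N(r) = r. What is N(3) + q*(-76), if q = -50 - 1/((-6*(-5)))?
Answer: 57083/15 ≈ 3805.5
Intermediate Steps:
q = -1501/30 (q = -50 - 1/30 = -1501/30 ≈ -50.033)
N(3) + q*(-76) = 3 - 1501/30*(-76) = 3 + 57038/15 = 57083/15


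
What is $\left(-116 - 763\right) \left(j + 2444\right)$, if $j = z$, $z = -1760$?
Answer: $-601236$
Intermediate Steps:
$j = -1760$
$\left(-116 - 763\right) \left(j + 2444\right) = \left(-116 - 763\right) \left(-1760 + 2444\right) = \left(-879\right) 684 = -601236$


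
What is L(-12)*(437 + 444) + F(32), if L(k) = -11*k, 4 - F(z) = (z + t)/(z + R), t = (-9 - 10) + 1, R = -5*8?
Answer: 465191/4 ≈ 1.1630e+5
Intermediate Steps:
R = -40
t = -18 (t = -19 + 1 = -18)
F(z) = 4 - (-18 + z)/(-40 + z) (F(z) = 4 - (z - 18)/(z - 40) = 4 - (-18 + z)/(-40 + z))
L(-12)*(437 + 444) + F(32) = (-11*(-12))*(437 + 444) + (-142 + 3*32)/(-40 + 32) = 132*881 + (-142 + 96)/(-8) = 116292 - ⅛*(-46) = 116292 + 23/4 = 465191/4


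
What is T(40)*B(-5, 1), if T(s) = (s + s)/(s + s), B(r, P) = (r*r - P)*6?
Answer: 144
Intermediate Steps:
B(r, P) = -6*P + 6*r**2 (B(r, P) = (r**2 - P)*6 = -6*P + 6*r**2)
T(s) = 1 (T(s) = (2*s)/((2*s)) = (2*s)*(1/(2*s)) = 1)
T(40)*B(-5, 1) = 1*(-6*1 + 6*(-5)**2) = 1*(-6 + 6*25) = 1*(-6 + 150) = 1*144 = 144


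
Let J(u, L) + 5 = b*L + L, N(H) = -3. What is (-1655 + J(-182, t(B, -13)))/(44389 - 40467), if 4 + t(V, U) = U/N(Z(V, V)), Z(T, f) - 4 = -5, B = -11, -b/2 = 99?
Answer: -5177/11766 ≈ -0.44000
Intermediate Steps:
b = -198 (b = -2*99 = -198)
Z(T, f) = -1 (Z(T, f) = 4 - 5 = -1)
t(V, U) = -4 - U/3 (t(V, U) = -4 + U/(-3) = -4 + U*(-1/3) = -4 - U/3)
J(u, L) = -5 - 197*L (J(u, L) = -5 + (-198*L + L) = -5 - 197*L)
(-1655 + J(-182, t(B, -13)))/(44389 - 40467) = (-1655 + (-5 - 197*(-4 - 1/3*(-13))))/(44389 - 40467) = (-1655 + (-5 - 197*(-4 + 13/3)))/3922 = (-1655 + (-5 - 197*1/3))*(1/3922) = (-1655 + (-5 - 197/3))*(1/3922) = (-1655 - 212/3)*(1/3922) = -5177/3*1/3922 = -5177/11766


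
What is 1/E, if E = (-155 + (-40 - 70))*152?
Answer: -1/40280 ≈ -2.4826e-5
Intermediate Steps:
E = -40280 (E = (-155 - 110)*152 = -265*152 = -40280)
1/E = 1/(-40280) = -1/40280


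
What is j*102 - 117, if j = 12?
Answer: 1107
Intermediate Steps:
j*102 - 117 = 12*102 - 117 = 1224 - 117 = 1107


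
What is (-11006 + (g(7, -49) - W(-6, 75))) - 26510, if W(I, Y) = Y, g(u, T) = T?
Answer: -37640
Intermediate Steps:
(-11006 + (g(7, -49) - W(-6, 75))) - 26510 = (-11006 + (-49 - 1*75)) - 26510 = (-11006 + (-49 - 75)) - 26510 = (-11006 - 124) - 26510 = -11130 - 26510 = -37640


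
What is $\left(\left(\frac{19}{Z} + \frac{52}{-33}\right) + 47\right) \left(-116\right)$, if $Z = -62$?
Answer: $- \frac{5354038}{1023} \approx -5233.7$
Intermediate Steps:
$\left(\left(\frac{19}{Z} + \frac{52}{-33}\right) + 47\right) \left(-116\right) = \left(\left(\frac{19}{-62} + \frac{52}{-33}\right) + 47\right) \left(-116\right) = \left(\left(19 \left(- \frac{1}{62}\right) + 52 \left(- \frac{1}{33}\right)\right) + 47\right) \left(-116\right) = \left(\left(- \frac{19}{62} - \frac{52}{33}\right) + 47\right) \left(-116\right) = \left(- \frac{3851}{2046} + 47\right) \left(-116\right) = \frac{92311}{2046} \left(-116\right) = - \frac{5354038}{1023}$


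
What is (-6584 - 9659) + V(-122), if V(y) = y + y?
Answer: -16487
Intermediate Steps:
V(y) = 2*y
(-6584 - 9659) + V(-122) = (-6584 - 9659) + 2*(-122) = -16243 - 244 = -16487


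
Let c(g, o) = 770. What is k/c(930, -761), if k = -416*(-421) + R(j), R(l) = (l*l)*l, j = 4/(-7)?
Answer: 30035792/132055 ≈ 227.45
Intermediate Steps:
j = -4/7 (j = 4*(-1/7) = -4/7 ≈ -0.57143)
R(l) = l**3 (R(l) = l**2*l = l**3)
k = 60071584/343 (k = -416*(-421) + (-4/7)**3 = 175136 - 64/343 = 60071584/343 ≈ 1.7514e+5)
k/c(930, -761) = (60071584/343)/770 = (60071584/343)*(1/770) = 30035792/132055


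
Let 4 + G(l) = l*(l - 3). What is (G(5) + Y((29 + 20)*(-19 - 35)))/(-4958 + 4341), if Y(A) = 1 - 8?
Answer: 1/617 ≈ 0.0016207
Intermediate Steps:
G(l) = -4 + l*(-3 + l) (G(l) = -4 + l*(l - 3) = -4 + l*(-3 + l))
Y(A) = -7
(G(5) + Y((29 + 20)*(-19 - 35)))/(-4958 + 4341) = ((-4 + 5**2 - 3*5) - 7)/(-4958 + 4341) = ((-4 + 25 - 15) - 7)/(-617) = (6 - 7)*(-1/617) = -1*(-1/617) = 1/617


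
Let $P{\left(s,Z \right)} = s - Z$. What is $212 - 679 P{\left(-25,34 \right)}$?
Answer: $40273$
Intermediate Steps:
$212 - 679 P{\left(-25,34 \right)} = 212 - 679 \left(-25 - 34\right) = 212 - -40061 = 212 + 40061 = 40273$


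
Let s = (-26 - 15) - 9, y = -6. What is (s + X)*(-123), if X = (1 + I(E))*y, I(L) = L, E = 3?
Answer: 9102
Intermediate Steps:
s = -50 (s = -41 - 9 = -50)
X = -24 (X = (1 + 3)*(-6) = 4*(-6) = -24)
(s + X)*(-123) = (-50 - 24)*(-123) = -74*(-123) = 9102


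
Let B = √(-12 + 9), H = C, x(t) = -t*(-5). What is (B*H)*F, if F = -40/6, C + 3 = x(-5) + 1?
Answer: 180*I*√3 ≈ 311.77*I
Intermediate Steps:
x(t) = 5*t
C = -27 (C = -3 + (5*(-5) + 1) = -3 + (-25 + 1) = -3 - 24 = -27)
F = -20/3 (F = -40*⅙ = -20/3 ≈ -6.6667)
H = -27
B = I*√3 (B = √(-3) = I*√3 ≈ 1.732*I)
(B*H)*F = ((I*√3)*(-27))*(-20/3) = -27*I*√3*(-20/3) = 180*I*√3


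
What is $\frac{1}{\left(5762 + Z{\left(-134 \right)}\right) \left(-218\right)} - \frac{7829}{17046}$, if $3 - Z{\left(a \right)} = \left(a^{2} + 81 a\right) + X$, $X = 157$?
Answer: $- \frac{47218993}{102810108} \approx -0.45928$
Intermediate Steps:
$Z{\left(a \right)} = -154 - a^{2} - 81 a$ ($Z{\left(a \right)} = 3 - \left(\left(a^{2} + 81 a\right) + 157\right) = 3 - \left(157 + a^{2} + 81 a\right) = -154 - a^{2} - 81 a$)
$\frac{1}{\left(5762 + Z{\left(-134 \right)}\right) \left(-218\right)} - \frac{7829}{17046} = \frac{1}{\left(5762 - 7256\right) \left(-218\right)} - \frac{7829}{17046} = \frac{1}{5762 - 7256} \left(- \frac{1}{218}\right) - \frac{7829}{17046} = \frac{1}{-1494} \left(- \frac{1}{218}\right) - \frac{7829}{17046} = \left(- \frac{1}{1494}\right) \left(- \frac{1}{218}\right) - \frac{7829}{17046} = \frac{1}{325692} - \frac{7829}{17046} = - \frac{47218993}{102810108}$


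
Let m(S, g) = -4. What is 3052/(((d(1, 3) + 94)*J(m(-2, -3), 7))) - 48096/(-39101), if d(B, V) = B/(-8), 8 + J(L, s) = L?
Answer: -130312216/88094553 ≈ -1.4792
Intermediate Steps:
J(L, s) = -8 + L
d(B, V) = -B/8 (d(B, V) = B*(-⅛) = -B/8)
3052/(((d(1, 3) + 94)*J(m(-2, -3), 7))) - 48096/(-39101) = 3052/(((-⅛*1 + 94)*(-8 - 4))) - 48096/(-39101) = 3052/(((-⅛ + 94)*(-12))) - 48096*(-1/39101) = 3052/(((751/8)*(-12))) + 48096/39101 = 3052/(-2253/2) + 48096/39101 = 3052*(-2/2253) + 48096/39101 = -6104/2253 + 48096/39101 = -130312216/88094553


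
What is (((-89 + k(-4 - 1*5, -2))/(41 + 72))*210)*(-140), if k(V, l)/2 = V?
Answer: 3145800/113 ≈ 27839.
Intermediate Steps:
k(V, l) = 2*V
(((-89 + k(-4 - 1*5, -2))/(41 + 72))*210)*(-140) = (((-89 + 2*(-4 - 1*5))/(41 + 72))*210)*(-140) = (((-89 + 2*(-4 - 5))/113)*210)*(-140) = (((-89 + 2*(-9))*(1/113))*210)*(-140) = (((-89 - 18)*(1/113))*210)*(-140) = (-107*1/113*210)*(-140) = -107/113*210*(-140) = -22470/113*(-140) = 3145800/113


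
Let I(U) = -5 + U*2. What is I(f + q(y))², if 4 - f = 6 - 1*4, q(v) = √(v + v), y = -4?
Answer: (1 - 4*I*√2)² ≈ -31.0 - 11.314*I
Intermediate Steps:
q(v) = √2*√v (q(v) = √(2*v) = √2*√v)
f = 2 (f = 4 - (6 - 1*4) = 4 - (6 - 4) = 4 - 1*2 = 4 - 2 = 2)
I(U) = -5 + 2*U
I(f + q(y))² = (-5 + 2*(2 + √2*√(-4)))² = (-5 + 2*(2 + √2*(2*I)))² = (-5 + 2*(2 + 2*I*√2))² = (-5 + (4 + 4*I*√2))² = (-1 + 4*I*√2)²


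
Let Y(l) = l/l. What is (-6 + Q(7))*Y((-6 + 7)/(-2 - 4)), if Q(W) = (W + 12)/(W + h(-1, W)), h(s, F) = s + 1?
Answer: -23/7 ≈ -3.2857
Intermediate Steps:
h(s, F) = 1 + s
Q(W) = (12 + W)/W (Q(W) = (W + 12)/(W + (1 - 1)) = (12 + W)/(W + 0) = (12 + W)/W)
Y(l) = 1
(-6 + Q(7))*Y((-6 + 7)/(-2 - 4)) = (-6 + (12 + 7)/7)*1 = (-6 + (⅐)*19)*1 = (-6 + 19/7)*1 = -23/7*1 = -23/7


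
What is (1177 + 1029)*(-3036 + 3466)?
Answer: 948580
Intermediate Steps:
(1177 + 1029)*(-3036 + 3466) = 2206*430 = 948580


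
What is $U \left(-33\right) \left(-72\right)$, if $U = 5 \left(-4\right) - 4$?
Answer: $-57024$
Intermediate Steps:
$U = -24$ ($U = -20 - 4 = -24$)
$U \left(-33\right) \left(-72\right) = \left(-24\right) \left(-33\right) \left(-72\right) = 792 \left(-72\right) = -57024$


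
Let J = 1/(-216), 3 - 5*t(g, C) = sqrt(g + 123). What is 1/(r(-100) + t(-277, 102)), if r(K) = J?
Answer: 694440/7598473 + 233280*I*sqrt(154)/7598473 ≈ 0.091392 + 0.38099*I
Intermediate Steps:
t(g, C) = 3/5 - sqrt(123 + g)/5 (t(g, C) = 3/5 - sqrt(g + 123)/5 = 3/5 - sqrt(123 + g)/5)
J = -1/216 ≈ -0.0046296
r(K) = -1/216
1/(r(-100) + t(-277, 102)) = 1/(-1/216 + (3/5 - sqrt(123 - 277)/5)) = 1/(-1/216 + (3/5 - I*sqrt(154)/5)) = 1/(643/1080 - I*sqrt(154)/5)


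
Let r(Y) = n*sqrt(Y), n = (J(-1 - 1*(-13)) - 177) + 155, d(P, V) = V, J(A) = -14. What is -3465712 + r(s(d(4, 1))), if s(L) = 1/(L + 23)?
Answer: -3465712 - 3*sqrt(6) ≈ -3.4657e+6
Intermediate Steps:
s(L) = 1/(23 + L)
n = -36 (n = (-14 - 177) + 155 = -191 + 155 = -36)
r(Y) = -36*sqrt(Y)
-3465712 + r(s(d(4, 1))) = -3465712 - 36/sqrt(23 + 1) = -3465712 - 36*sqrt(6)/12 = -3465712 - 3*sqrt(6)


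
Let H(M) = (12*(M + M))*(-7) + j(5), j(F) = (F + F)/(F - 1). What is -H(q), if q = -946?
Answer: -317861/2 ≈ -1.5893e+5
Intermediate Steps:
j(F) = 2*F/(-1 + F) (j(F) = (2*F)/(-1 + F) = 2*F/(-1 + F))
H(M) = 5/2 - 168*M (H(M) = (12*(M + M))*(-7) + 2*5/(-1 + 5) = (12*(2*M))*(-7) + 2*5/4 = (24*M)*(-7) + 2*5*(¼) = -168*M + 5/2 = 5/2 - 168*M)
-H(q) = -(5/2 - 168*(-946)) = -(5/2 + 158928) = -1*317861/2 = -317861/2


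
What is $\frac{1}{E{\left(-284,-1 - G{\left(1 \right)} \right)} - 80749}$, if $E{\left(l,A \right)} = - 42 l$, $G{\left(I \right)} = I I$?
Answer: $- \frac{1}{68821} \approx -1.453 \cdot 10^{-5}$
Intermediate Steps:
$G{\left(I \right)} = I^{2}$
$\frac{1}{E{\left(-284,-1 - G{\left(1 \right)} \right)} - 80749} = \frac{1}{\left(-42\right) \left(-284\right) - 80749} = \frac{1}{11928 - 80749} = \frac{1}{-68821} = - \frac{1}{68821}$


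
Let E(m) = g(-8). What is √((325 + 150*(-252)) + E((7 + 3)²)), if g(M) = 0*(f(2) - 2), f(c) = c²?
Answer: 5*I*√1499 ≈ 193.58*I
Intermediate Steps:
g(M) = 0 (g(M) = 0*(2² - 2) = 0*(4 - 2) = 0*2 = 0)
E(m) = 0
√((325 + 150*(-252)) + E((7 + 3)²)) = √((325 + 150*(-252)) + 0) = √((325 - 37800) + 0) = √(-37475 + 0) = √(-37475) = 5*I*√1499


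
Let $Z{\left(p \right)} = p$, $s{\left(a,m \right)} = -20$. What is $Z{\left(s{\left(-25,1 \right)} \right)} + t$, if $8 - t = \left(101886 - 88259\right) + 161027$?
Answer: $-174666$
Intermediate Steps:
$t = -174646$ ($t = 8 - \left(\left(101886 - 88259\right) + 161027\right) = 8 - \left(13627 + 161027\right) = 8 - 174654 = -174646$)
$Z{\left(s{\left(-25,1 \right)} \right)} + t = -20 - 174646 = -174666$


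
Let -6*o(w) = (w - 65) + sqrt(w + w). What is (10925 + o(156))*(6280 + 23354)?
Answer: 323302001 - 9878*sqrt(78) ≈ 3.2321e+8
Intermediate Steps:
o(w) = 65/6 - w/6 - sqrt(2)*sqrt(w)/6 (o(w) = -((w - 65) + sqrt(w + w))/6 = -((-65 + w) + sqrt(2*w))/6 = -((-65 + w) + sqrt(2)*sqrt(w))/6 = -(-65 + w + sqrt(2)*sqrt(w))/6 = 65/6 - w/6 - sqrt(2)*sqrt(w)/6)
(10925 + o(156))*(6280 + 23354) = (10925 + (65/6 - 1/6*156 - sqrt(2)*sqrt(156)/6))*(6280 + 23354) = (10925 + (65/6 - 26 - sqrt(2)*2*sqrt(39)/6))*29634 = (10925 + (65/6 - 26 - sqrt(78)/3))*29634 = (10925 + (-91/6 - sqrt(78)/3))*29634 = (65459/6 - sqrt(78)/3)*29634 = 323302001 - 9878*sqrt(78)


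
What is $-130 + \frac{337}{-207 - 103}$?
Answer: $- \frac{40637}{310} \approx -131.09$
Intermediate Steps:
$-130 + \frac{337}{-207 - 103} = -130 + \frac{337}{-310} = -130 + 337 \left(- \frac{1}{310}\right) = -130 - \frac{337}{310} = - \frac{40637}{310}$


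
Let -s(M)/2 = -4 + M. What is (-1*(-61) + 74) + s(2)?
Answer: 139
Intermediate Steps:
s(M) = 8 - 2*M (s(M) = -2*(-4 + M) = 8 - 2*M)
(-1*(-61) + 74) + s(2) = (-1*(-61) + 74) + (8 - 2*2) = (61 + 74) + (8 - 4) = 135 + 4 = 139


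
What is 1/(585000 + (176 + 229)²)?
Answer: 1/749025 ≈ 1.3351e-6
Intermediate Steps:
1/(585000 + (176 + 229)²) = 1/(585000 + 405²) = 1/(585000 + 164025) = 1/749025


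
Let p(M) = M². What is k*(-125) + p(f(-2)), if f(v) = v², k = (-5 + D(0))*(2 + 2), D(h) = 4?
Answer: 516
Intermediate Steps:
k = -4 (k = (-5 + 4)*(2 + 2) = -1*4 = -4)
k*(-125) + p(f(-2)) = -4*(-125) + ((-2)²)² = 500 + 4² = 500 + 16 = 516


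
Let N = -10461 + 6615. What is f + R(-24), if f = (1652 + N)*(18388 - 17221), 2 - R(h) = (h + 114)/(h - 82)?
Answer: -135700943/53 ≈ -2.5604e+6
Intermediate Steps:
N = -3846
R(h) = 2 - (114 + h)/(-82 + h) (R(h) = 2 - (h + 114)/(h - 82) = 2 - (114 + h)/(-82 + h))
f = -2560398 (f = (1652 - 3846)*(18388 - 17221) = -2194*1167 = -2560398)
f + R(-24) = -2560398 + (-278 - 24)/(-82 - 24) = -2560398 - 302/(-106) = -2560398 - 1/106*(-302) = -2560398 + 151/53 = -135700943/53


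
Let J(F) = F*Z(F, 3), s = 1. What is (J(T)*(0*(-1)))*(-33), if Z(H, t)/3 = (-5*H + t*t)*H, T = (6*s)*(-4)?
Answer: 0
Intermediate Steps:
T = -24 (T = (6*1)*(-4) = 6*(-4) = -24)
Z(H, t) = 3*H*(t**2 - 5*H) (Z(H, t) = 3*((-5*H + t*t)*H) = 3*((-5*H + t**2)*H) = 3*((t**2 - 5*H)*H) = 3*(H*(t**2 - 5*H)) = 3*H*(t**2 - 5*H))
J(F) = 3*F**2*(9 - 5*F) (J(F) = F*(3*F*(3**2 - 5*F)) = F*(3*F*(9 - 5*F)) = 3*F**2*(9 - 5*F))
(J(T)*(0*(-1)))*(-33) = (((-24)**2*(27 - 15*(-24)))*(0*(-1)))*(-33) = ((576*(27 + 360))*0)*(-33) = ((576*387)*0)*(-33) = (222912*0)*(-33) = 0*(-33) = 0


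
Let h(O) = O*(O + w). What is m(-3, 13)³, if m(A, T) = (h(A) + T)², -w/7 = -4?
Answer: 56800235584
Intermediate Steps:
w = 28 (w = -7*(-4) = 28)
h(O) = O*(28 + O) (h(O) = O*(O + 28) = O*(28 + O))
m(A, T) = (T + A*(28 + A))² (m(A, T) = (A*(28 + A) + T)² = (T + A*(28 + A))²)
m(-3, 13)³ = ((13 - 3*(28 - 3))²)³ = ((13 - 3*25)²)³ = ((13 - 75)²)³ = ((-62)²)³ = 3844³ = 56800235584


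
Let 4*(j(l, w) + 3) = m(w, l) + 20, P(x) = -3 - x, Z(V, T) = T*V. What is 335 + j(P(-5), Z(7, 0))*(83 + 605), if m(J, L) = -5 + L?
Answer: 1195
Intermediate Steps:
j(l, w) = ¾ + l/4 (j(l, w) = -3 + ((-5 + l) + 20)/4 = -3 + (15 + l)/4 = -3 + (15/4 + l/4) = ¾ + l/4)
335 + j(P(-5), Z(7, 0))*(83 + 605) = 335 + (¾ + (-3 - 1*(-5))/4)*(83 + 605) = 335 + (¾ + (-3 + 5)/4)*688 = 335 + (¾ + (¼)*2)*688 = 335 + (¾ + ½)*688 = 335 + (5/4)*688 = 335 + 860 = 1195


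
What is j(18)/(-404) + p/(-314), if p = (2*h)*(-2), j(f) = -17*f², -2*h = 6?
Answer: 215583/15857 ≈ 13.595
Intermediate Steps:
h = -3 (h = -½*6 = -3)
p = 12 (p = (2*(-3))*(-2) = -6*(-2) = 12)
j(18)/(-404) + p/(-314) = -17*18²/(-404) + 12/(-314) = -17*324*(-1/404) + 12*(-1/314) = -5508*(-1/404) - 6/157 = 1377/101 - 6/157 = 215583/15857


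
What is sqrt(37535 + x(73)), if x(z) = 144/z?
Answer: sqrt(200034527)/73 ≈ 193.74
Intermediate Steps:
sqrt(37535 + x(73)) = sqrt(37535 + 144/73) = sqrt(2740199/73) = sqrt(200034527)/73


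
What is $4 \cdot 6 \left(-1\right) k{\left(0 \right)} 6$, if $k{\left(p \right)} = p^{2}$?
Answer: $0$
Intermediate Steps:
$4 \cdot 6 \left(-1\right) k{\left(0 \right)} 6 = 4 \cdot 6 \left(-1\right) 0^{2} \cdot 6 = 24 \left(-1\right) 0 \cdot 6 = \left(-24\right) 0 \cdot 6 = 0 \cdot 6 = 0$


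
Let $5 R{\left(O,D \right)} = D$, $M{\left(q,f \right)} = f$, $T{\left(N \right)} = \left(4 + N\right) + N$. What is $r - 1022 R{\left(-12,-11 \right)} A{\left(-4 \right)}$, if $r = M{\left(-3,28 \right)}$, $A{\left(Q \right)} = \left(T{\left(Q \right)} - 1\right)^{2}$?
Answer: $56238$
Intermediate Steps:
$T{\left(N \right)} = 4 + 2 N$
$A{\left(Q \right)} = \left(3 + 2 Q\right)^{2}$ ($A{\left(Q \right)} = \left(\left(4 + 2 Q\right) - 1\right)^{2} = \left(3 + 2 Q\right)^{2}$)
$R{\left(O,D \right)} = \frac{D}{5}$
$r = 28$
$r - 1022 R{\left(-12,-11 \right)} A{\left(-4 \right)} = 28 - 1022 \cdot \frac{1}{5} \left(-11\right) \left(3 + 2 \left(-4\right)\right)^{2} = 28 - 1022 \left(- \frac{11 \left(3 - 8\right)^{2}}{5}\right) = 28 - 1022 \left(- \frac{11 \left(-5\right)^{2}}{5}\right) = 28 - 1022 \left(\left(- \frac{11}{5}\right) 25\right) = 28 - -56210 = 28 + 56210 = 56238$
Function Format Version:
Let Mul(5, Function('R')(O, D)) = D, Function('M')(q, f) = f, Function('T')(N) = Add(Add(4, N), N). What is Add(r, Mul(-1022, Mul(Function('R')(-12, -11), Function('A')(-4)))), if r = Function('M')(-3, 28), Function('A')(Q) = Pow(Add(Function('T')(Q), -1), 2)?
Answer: 56238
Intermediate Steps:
Function('T')(N) = Add(4, Mul(2, N))
Function('A')(Q) = Pow(Add(3, Mul(2, Q)), 2) (Function('A')(Q) = Pow(Add(Add(4, Mul(2, Q)), -1), 2) = Pow(Add(3, Mul(2, Q)), 2))
Function('R')(O, D) = Mul(Rational(1, 5), D)
r = 28
Add(r, Mul(-1022, Mul(Function('R')(-12, -11), Function('A')(-4)))) = Add(28, Mul(-1022, Mul(Mul(Rational(1, 5), -11), Pow(Add(3, Mul(2, -4)), 2)))) = Add(28, Mul(-1022, Mul(Rational(-11, 5), Pow(Add(3, -8), 2)))) = Add(28, Mul(-1022, Mul(Rational(-11, 5), Pow(-5, 2)))) = Add(28, Mul(-1022, Mul(Rational(-11, 5), 25))) = Add(28, Mul(-1022, -55)) = Add(28, 56210) = 56238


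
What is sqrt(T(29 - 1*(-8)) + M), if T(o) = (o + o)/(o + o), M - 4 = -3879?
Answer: I*sqrt(3874) ≈ 62.241*I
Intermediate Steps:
M = -3875 (M = 4 - 3879 = -3875)
T(o) = 1 (T(o) = (2*o)/((2*o)) = (2*o)*(1/(2*o)) = 1)
sqrt(T(29 - 1*(-8)) + M) = sqrt(1 - 3875) = sqrt(-3874) = I*sqrt(3874)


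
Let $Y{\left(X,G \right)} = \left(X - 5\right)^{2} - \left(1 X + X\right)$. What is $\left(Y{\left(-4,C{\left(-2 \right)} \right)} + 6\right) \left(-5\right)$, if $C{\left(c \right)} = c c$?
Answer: $-475$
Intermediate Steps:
$C{\left(c \right)} = c^{2}$
$Y{\left(X,G \right)} = \left(-5 + X\right)^{2} - 2 X$ ($Y{\left(X,G \right)} = \left(-5 + X\right)^{2} - \left(X + X\right) = \left(-5 + X\right)^{2} - 2 X$)
$\left(Y{\left(-4,C{\left(-2 \right)} \right)} + 6\right) \left(-5\right) = \left(\left(\left(-5 - 4\right)^{2} - -8\right) + 6\right) \left(-5\right) = \left(\left(\left(-9\right)^{2} + 8\right) + 6\right) \left(-5\right) = \left(\left(81 + 8\right) + 6\right) \left(-5\right) = \left(89 + 6\right) \left(-5\right) = 95 \left(-5\right) = -475$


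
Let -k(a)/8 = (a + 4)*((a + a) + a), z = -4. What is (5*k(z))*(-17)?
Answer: 0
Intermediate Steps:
k(a) = -24*a*(4 + a) (k(a) = -8*(a + 4)*((a + a) + a) = -8*(4 + a)*(2*a + a) = -8*(4 + a)*3*a = -24*a*(4 + a))
(5*k(z))*(-17) = (5*(-24*(-4)*(4 - 4)))*(-17) = (5*(-24*(-4)*0))*(-17) = (5*0)*(-17) = 0*(-17) = 0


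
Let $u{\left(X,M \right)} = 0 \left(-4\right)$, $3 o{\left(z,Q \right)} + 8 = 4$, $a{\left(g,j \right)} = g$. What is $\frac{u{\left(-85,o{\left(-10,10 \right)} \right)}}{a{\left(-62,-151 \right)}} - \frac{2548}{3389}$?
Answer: $- \frac{2548}{3389} \approx -0.75184$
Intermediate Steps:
$o{\left(z,Q \right)} = - \frac{4}{3}$ ($o{\left(z,Q \right)} = - \frac{8}{3} + \frac{1}{3} \cdot 4 = - \frac{8}{3} + \frac{4}{3} = - \frac{4}{3}$)
$u{\left(X,M \right)} = 0$
$\frac{u{\left(-85,o{\left(-10,10 \right)} \right)}}{a{\left(-62,-151 \right)}} - \frac{2548}{3389} = \frac{0}{-62} - \frac{2548}{3389} = 0 \left(- \frac{1}{62}\right) - \frac{2548}{3389} = 0 - \frac{2548}{3389} = - \frac{2548}{3389}$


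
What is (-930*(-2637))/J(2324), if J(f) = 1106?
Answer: 1226205/553 ≈ 2217.4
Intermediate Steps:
(-930*(-2637))/J(2324) = -930*(-2637)/1106 = 2452410*(1/1106) = 1226205/553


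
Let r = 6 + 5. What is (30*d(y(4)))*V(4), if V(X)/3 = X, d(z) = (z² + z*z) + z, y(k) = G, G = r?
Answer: 91080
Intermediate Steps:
r = 11
G = 11
y(k) = 11
d(z) = z + 2*z² (d(z) = (z² + z²) + z = 2*z² + z = z + 2*z²)
V(X) = 3*X
(30*d(y(4)))*V(4) = (30*(11*(1 + 2*11)))*(3*4) = (30*(11*(1 + 22)))*12 = (30*(11*23))*12 = (30*253)*12 = 7590*12 = 91080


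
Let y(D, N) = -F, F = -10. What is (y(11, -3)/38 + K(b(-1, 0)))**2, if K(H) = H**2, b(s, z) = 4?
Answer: 95481/361 ≈ 264.49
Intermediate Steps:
y(D, N) = 10 (y(D, N) = -1*(-10) = 10)
(y(11, -3)/38 + K(b(-1, 0)))**2 = (10/38 + 4**2)**2 = (10*(1/38) + 16)**2 = (5/19 + 16)**2 = (309/19)**2 = 95481/361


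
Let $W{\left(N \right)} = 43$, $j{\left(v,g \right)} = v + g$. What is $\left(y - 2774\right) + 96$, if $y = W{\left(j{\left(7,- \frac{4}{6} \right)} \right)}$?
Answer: $-2635$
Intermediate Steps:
$j{\left(v,g \right)} = g + v$
$y = 43$
$\left(y - 2774\right) + 96 = \left(43 - 2774\right) + 96 = -2731 + 96 = -2635$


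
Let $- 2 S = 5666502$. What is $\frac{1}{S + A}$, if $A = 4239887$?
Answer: $\frac{1}{1406636} \approx 7.1092 \cdot 10^{-7}$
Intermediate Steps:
$S = -2833251$ ($S = \left(- \frac{1}{2}\right) 5666502 = -2833251$)
$\frac{1}{S + A} = \frac{1}{-2833251 + 4239887} = \frac{1}{1406636}$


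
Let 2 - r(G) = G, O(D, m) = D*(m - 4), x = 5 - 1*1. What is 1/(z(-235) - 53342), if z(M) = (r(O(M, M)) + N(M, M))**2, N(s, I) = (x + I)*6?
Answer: 1/3311834059 ≈ 3.0195e-10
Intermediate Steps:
x = 4 (x = 5 - 1 = 4)
N(s, I) = 24 + 6*I (N(s, I) = (4 + I)*6 = 24 + 6*I)
O(D, m) = D*(-4 + m)
r(G) = 2 - G
z(M) = (26 + 6*M - M*(-4 + M))**2 (z(M) = ((2 - M*(-4 + M)) + (24 + 6*M))**2 = (26 + 6*M - M*(-4 + M))**2)
1/(z(-235) - 53342) = 1/((26 - 1*(-235)**2 + 10*(-235))**2 - 53342) = 1/((26 - 1*55225 - 2350)**2 - 53342) = 1/((26 - 55225 - 2350)**2 - 53342) = 1/((-57549)**2 - 53342) = 1/(3311887401 - 53342) = 1/3311834059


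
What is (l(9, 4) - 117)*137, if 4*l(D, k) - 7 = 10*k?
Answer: -57677/4 ≈ -14419.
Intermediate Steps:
l(D, k) = 7/4 + 5*k/2 (l(D, k) = 7/4 + (10*k)/4 = 7/4 + 5*k/2)
(l(9, 4) - 117)*137 = ((7/4 + (5/2)*4) - 117)*137 = ((7/4 + 10) - 117)*137 = (47/4 - 117)*137 = -421/4*137 = -57677/4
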